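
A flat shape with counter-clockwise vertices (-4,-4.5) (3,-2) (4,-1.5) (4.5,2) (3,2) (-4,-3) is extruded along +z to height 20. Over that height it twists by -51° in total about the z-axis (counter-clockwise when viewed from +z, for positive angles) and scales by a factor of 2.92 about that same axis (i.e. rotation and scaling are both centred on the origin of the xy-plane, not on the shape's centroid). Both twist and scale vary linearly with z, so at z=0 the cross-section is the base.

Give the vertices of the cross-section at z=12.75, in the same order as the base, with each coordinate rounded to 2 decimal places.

Cross-section at z=12.75: (-12.88,-3.66) (3.24,-7.34) (5.71,-7.59) (10.83,-1.63) (8.02,0.16) (-11.09,-0.84)

t = z/height = 12.75/20 = 0.6375
s = 1 + (scale-1)·z/height = 1 + (2.92-1)·12.75/20 = 2.224000
θ = twist·z/height = -51°·12.75/20 = -32.5125° = -0.567450 rad
cos θ = 0.843274, sin θ = -0.537484 (intermediates below are computed at full precision and shown rounded to 5 d.p.)
v1: (-4,-4.5) → rotate → (-5.79177,-1.64480) → ×s → (-12.88090,-3.65803) → (-12.88,-3.66)
v2: (3,-2) → rotate → (1.45486,-3.29900) → ×s → (3.23560,-7.33697) → (3.24,-7.34)
v3: (4,-1.5) → rotate → (2.56687,-3.41485) → ×s → (5.70872,-7.59462) → (5.71,-7.59)
v4: (4.5,2) → rotate → (4.86970,-0.73213) → ×s → (10.83022,-1.62825) → (10.83,-1.63)
v5: (3,2) → rotate → (3.60479,0.07410) → ×s → (8.01705,0.16479) → (8.02,0.16)
v6: (-4,-3) → rotate → (-4.98555,-0.37989) → ×s → (-11.08786,-0.84487) → (-11.09,-0.84)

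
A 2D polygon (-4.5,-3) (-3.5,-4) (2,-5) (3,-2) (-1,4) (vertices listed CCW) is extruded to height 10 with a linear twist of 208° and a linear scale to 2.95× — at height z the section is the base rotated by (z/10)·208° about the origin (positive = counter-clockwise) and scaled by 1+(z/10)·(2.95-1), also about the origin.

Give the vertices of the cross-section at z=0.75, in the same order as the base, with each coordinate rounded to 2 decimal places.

Cross-section at z=0.75: (-4.04,-4.70) (-2.63,-5.49) (3.75,-4.90) (3.93,-1.28) (-2.34,4.11)

t = z/height = 0.75/10 = 0.075
s = 1 + (scale-1)·z/height = 1 + (2.95-1)·0.75/10 = 1.146250
θ = twist·z/height = 208°·0.75/10 = 15.6000° = 0.272271 rad
cos θ = 0.963163, sin θ = 0.268920 (intermediates below are computed at full precision and shown rounded to 5 d.p.)
v1: (-4.5,-3) → rotate → (-3.52747,-4.09963) → ×s → (-4.04336,-4.69920) → (-4.04,-4.70)
v2: (-3.5,-4) → rotate → (-2.29539,-4.79387) → ×s → (-2.63109,-5.49497) → (-2.63,-5.49)
v3: (2,-5) → rotate → (3.27092,-4.27797) → ×s → (3.74930,-4.90363) → (3.75,-4.90)
v4: (3,-2) → rotate → (3.42733,-1.11957) → ×s → (3.92857,-1.28330) → (3.93,-1.28)
v5: (-1,4) → rotate → (-2.03884,3.58373) → ×s → (-2.33702,4.10785) → (-2.34,4.11)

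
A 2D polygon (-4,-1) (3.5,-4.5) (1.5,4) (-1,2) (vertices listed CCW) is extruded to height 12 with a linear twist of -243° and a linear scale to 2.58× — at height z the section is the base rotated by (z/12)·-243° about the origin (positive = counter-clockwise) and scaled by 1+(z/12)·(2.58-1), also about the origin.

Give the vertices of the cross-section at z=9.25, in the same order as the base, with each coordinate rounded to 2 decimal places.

t = z/height = 9.25/12 = 0.770833
s = 1 + (scale-1)·z/height = 1 + (2.58-1)·9.25/12 = 2.217917
θ = twist·z/height = -243°·9.25/12 = -187.3125° = -3.269220 rad
cos θ = -0.991867, sin θ = 0.127281 (intermediates below are computed at full precision and shown rounded to 5 d.p.)
v1: (-4,-1) → rotate → (4.09475,0.48274) → ×s → (9.08181,1.07068) → (9.08,1.07)
v2: (3.5,-4.5) → rotate → (-2.89877,4.90888) → ×s → (-6.42923,10.88749) → (-6.43,10.89)
v3: (1.5,4) → rotate → (-1.99692,-3.77655) → ×s → (-4.42901,-8.37606) → (-4.43,-8.38)
v4: (-1,2) → rotate → (0.73730,-2.11101) → ×s → (1.63528,-4.68205) → (1.64,-4.68)

Cross-section at z=9.25: (9.08,1.07) (-6.43,10.89) (-4.43,-8.38) (1.64,-4.68)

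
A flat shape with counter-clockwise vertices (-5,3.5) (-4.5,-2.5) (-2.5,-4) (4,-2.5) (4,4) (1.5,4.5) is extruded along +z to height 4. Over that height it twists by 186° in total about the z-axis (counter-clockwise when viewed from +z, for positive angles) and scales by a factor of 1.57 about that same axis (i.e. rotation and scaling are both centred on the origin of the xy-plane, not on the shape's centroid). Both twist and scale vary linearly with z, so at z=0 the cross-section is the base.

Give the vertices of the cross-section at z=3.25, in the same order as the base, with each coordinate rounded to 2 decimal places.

t = z/height = 3.25/4 = 0.8125
s = 1 + (scale-1)·z/height = 1 + (1.57-1)·3.25/4 = 1.463125
θ = twist·z/height = 186°·3.25/4 = 151.1250° = 2.637629 rad
cos θ = -0.875675, sin θ = 0.482900 (intermediates below are computed at full precision and shown rounded to 5 d.p.)
v1: (-5,3.5) → rotate → (2.68823,-5.47937) → ×s → (3.93321,-8.01700) → (3.93,-8.02)
v2: (-4.5,-2.5) → rotate → (5.14779,0.01614) → ×s → (7.53186,0.02361) → (7.53,0.02)
v3: (-2.5,-4) → rotate → (4.12079,2.29545) → ×s → (6.02923,3.35853) → (6.03,3.36)
v4: (4,-2.5) → rotate → (-2.29545,4.12079) → ×s → (-3.35853,6.02923) → (-3.36,6.03)
v5: (4,4) → rotate → (-5.43430,-1.57110) → ×s → (-7.95106,-2.29872) → (-7.95,-2.30)
v6: (1.5,4.5) → rotate → (-3.48656,-3.21619) → ×s → (-5.10128,-4.70569) → (-5.10,-4.71)

Cross-section at z=3.25: (3.93,-8.02) (7.53,0.02) (6.03,3.36) (-3.36,6.03) (-7.95,-2.30) (-5.10,-4.71)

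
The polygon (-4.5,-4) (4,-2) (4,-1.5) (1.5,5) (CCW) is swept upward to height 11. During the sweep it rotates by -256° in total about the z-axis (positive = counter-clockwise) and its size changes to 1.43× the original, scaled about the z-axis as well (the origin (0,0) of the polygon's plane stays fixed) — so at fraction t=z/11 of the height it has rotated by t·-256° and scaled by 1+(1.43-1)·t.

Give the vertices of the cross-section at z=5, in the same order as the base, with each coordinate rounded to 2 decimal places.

t = z/height = 5/11 = 0.454545
s = 1 + (scale-1)·z/height = 1 + (1.43-1)·5/11 = 1.195455
θ = twist·z/height = -256°·5/11 = -116.3636° = -2.030929 rad
cos θ = -0.444067, sin θ = -0.895994 (intermediates below are computed at full precision and shown rounded to 5 d.p.)
v1: (-4.5,-4) → rotate → (-1.58568,5.80824) → ×s → (-1.89560,6.94349) → (-1.90,6.94)
v2: (4,-2) → rotate → (-3.56825,-2.69584) → ×s → (-4.26569,-3.22276) → (-4.27,-3.22)
v3: (4,-1.5) → rotate → (-3.12026,-2.91788) → ×s → (-3.73013,-3.48819) → (-3.73,-3.49)
v4: (1.5,5) → rotate → (3.81387,-3.56432) → ×s → (4.55931,-4.26099) → (4.56,-4.26)

Cross-section at z=5: (-1.90,6.94) (-4.27,-3.22) (-3.73,-3.49) (4.56,-4.26)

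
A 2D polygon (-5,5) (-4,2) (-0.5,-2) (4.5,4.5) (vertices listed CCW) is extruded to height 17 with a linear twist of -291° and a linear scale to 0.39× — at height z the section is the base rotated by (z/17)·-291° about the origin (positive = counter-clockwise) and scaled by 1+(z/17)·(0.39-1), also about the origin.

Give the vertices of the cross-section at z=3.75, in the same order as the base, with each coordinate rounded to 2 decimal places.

Cross-section at z=3.75: (2.01,5.78) (0.05,3.87) (-1.75,-0.36) (5.20,-1.81)

t = z/height = 3.75/17 = 0.220588
s = 1 + (scale-1)·z/height = 1 + (0.39-1)·3.75/17 = 0.865441
θ = twist·z/height = -291°·3.75/17 = -64.1912° = -1.120347 rad
cos θ = 0.435370, sin θ = -0.900252 (intermediates below are computed at full precision and shown rounded to 5 d.p.)
v1: (-5,5) → rotate → (2.32441,6.67811) → ×s → (2.01164,5.77951) → (2.01,5.78)
v2: (-4,2) → rotate → (0.05902,4.47175) → ×s → (0.05108,3.87003) → (0.05,3.87)
v3: (-0.5,-2) → rotate → (-2.01819,-0.42061) → ×s → (-1.74662,-0.36402) → (-1.75,-0.36)
v4: (4.5,4.5) → rotate → (6.01030,-2.09197) → ×s → (5.20156,-1.81048) → (5.20,-1.81)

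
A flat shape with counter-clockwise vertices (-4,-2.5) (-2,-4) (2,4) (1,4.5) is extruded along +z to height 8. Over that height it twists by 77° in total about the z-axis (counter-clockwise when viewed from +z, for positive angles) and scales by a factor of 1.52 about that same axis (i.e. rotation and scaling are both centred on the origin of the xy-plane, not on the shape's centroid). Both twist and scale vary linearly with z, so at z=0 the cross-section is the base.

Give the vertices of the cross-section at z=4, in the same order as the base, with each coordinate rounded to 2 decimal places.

t = z/height = 4/8 = 0.5
s = 1 + (scale-1)·z/height = 1 + (1.52-1)·4/8 = 1.260000
θ = twist·z/height = 77°·4/8 = 38.5000° = 0.671952 rad
cos θ = 0.782608, sin θ = 0.622515 (intermediates below are computed at full precision and shown rounded to 5 d.p.)
v1: (-4,-2.5) → rotate → (-1.57415,-4.44658) → ×s → (-1.98342,-5.60269) → (-1.98,-5.60)
v2: (-2,-4) → rotate → (0.92484,-4.37546) → ×s → (1.16530,-5.51308) → (1.17,-5.51)
v3: (2,4) → rotate → (-0.92484,4.37546) → ×s → (-1.16530,5.51308) → (-1.17,5.51)
v4: (1,4.5) → rotate → (-2.01871,4.14425) → ×s → (-2.54357,5.22176) → (-2.54,5.22)

Cross-section at z=4: (-1.98,-5.60) (1.17,-5.51) (-1.17,5.51) (-2.54,5.22)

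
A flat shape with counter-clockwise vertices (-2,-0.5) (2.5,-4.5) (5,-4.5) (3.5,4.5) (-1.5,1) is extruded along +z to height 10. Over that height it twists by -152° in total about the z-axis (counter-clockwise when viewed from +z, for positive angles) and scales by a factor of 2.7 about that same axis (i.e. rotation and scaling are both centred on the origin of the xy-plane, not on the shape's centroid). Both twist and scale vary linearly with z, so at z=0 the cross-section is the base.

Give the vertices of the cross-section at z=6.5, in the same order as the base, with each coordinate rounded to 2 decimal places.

t = z/height = 6.5/10 = 0.65
s = 1 + (scale-1)·z/height = 1 + (2.7-1)·6.5/10 = 2.105000
θ = twist·z/height = -152°·6.5/10 = -98.8000° = -1.724385 rad
cos θ = -0.152986, sin θ = -0.988228 (intermediates below are computed at full precision and shown rounded to 5 d.p.)
v1: (-2,-0.5) → rotate → (-0.18814,2.05295) → ×s → (-0.39604,4.32146) → (-0.40,4.32)
v2: (2.5,-4.5) → rotate → (-4.82949,-1.78213) → ×s → (-10.16608,-3.75139) → (-10.17,-3.75)
v3: (5,-4.5) → rotate → (-5.21196,-4.25271) → ×s → (-10.97117,-8.95195) → (-10.97,-8.95)
v4: (3.5,4.5) → rotate → (3.91158,-4.14724) → ×s → (8.23387,-8.72993) → (8.23,-8.73)
v5: (-1.5,1) → rotate → (1.21771,1.32936) → ×s → (2.56327,2.79830) → (2.56,2.80)

Cross-section at z=6.5: (-0.40,4.32) (-10.17,-3.75) (-10.97,-8.95) (8.23,-8.73) (2.56,2.80)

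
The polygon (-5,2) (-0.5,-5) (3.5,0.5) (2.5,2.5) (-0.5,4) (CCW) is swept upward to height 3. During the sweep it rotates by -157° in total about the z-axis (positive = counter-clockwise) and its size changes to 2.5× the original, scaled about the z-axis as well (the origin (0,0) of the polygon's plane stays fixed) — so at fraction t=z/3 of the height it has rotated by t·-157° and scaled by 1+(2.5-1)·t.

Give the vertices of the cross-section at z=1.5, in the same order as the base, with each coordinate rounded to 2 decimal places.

t = z/height = 1.5/3 = 0.5
s = 1 + (scale-1)·z/height = 1 + (2.5-1)·1.5/3 = 1.750000
θ = twist·z/height = -157°·1.5/3 = -78.5000° = -1.370083 rad
cos θ = 0.199368, sin θ = -0.979925 (intermediates below are computed at full precision and shown rounded to 5 d.p.)
v1: (-5,2) → rotate → (0.96301,5.29836) → ×s → (1.68527,9.27213) → (1.69,9.27)
v2: (-0.5,-5) → rotate → (-4.99931,-0.50688) → ×s → (-8.74879,-0.88704) → (-8.75,-0.89)
v3: (3.5,0.5) → rotate → (1.18775,-3.33005) → ×s → (2.07856,-5.82759) → (2.08,-5.83)
v4: (2.5,2.5) → rotate → (2.94823,-1.95139) → ×s → (5.15941,-3.41494) → (5.16,-3.41)
v5: (-0.5,4) → rotate → (3.82001,1.28743) → ×s → (6.68503,2.25301) → (6.69,2.25)

Cross-section at z=1.5: (1.69,9.27) (-8.75,-0.89) (2.08,-5.83) (5.16,-3.41) (6.69,2.25)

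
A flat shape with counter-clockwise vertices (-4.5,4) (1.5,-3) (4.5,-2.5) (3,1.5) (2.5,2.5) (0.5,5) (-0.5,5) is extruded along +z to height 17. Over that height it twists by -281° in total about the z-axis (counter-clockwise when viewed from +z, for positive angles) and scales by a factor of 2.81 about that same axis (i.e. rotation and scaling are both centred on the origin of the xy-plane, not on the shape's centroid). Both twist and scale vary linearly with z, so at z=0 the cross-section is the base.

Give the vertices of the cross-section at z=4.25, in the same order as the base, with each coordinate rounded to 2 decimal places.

Cross-section at z=4.25: (3.26,8.12) (-3.36,-3.52) (-1.21,-7.38) (3.52,-3.36) (4.64,-2.19) (7.08,1.77) (6.59,3.14)

t = z/height = 4.25/17 = 0.25
s = 1 + (scale-1)·z/height = 1 + (2.81-1)·4.25/17 = 1.452500
θ = twist·z/height = -281°·4.25/17 = -70.2500° = -1.226094 rad
cos θ = 0.337917, sin θ = -0.941176 (intermediates below are computed at full precision and shown rounded to 5 d.p.)
v1: (-4.5,4) → rotate → (2.24408,5.58696) → ×s → (3.25952,8.11506) → (3.26,8.12)
v2: (1.5,-3) → rotate → (-2.31665,-2.42551) → ×s → (-3.36494,-3.52306) → (-3.36,-3.52)
v3: (4.5,-2.5) → rotate → (-0.83231,-5.08008) → ×s → (-1.20894,-7.37882) → (-1.21,-7.38)
v4: (3,1.5) → rotate → (2.42551,-2.31665) → ×s → (3.52306,-3.36494) → (3.52,-3.36)
v5: (2.5,2.5) → rotate → (3.19773,-1.50815) → ×s → (4.64471,-2.19059) → (4.64,-2.19)
v6: (0.5,5) → rotate → (4.87484,1.21900) → ×s → (7.08070,1.77059) → (7.08,1.77)
v7: (-0.5,5) → rotate → (4.53692,2.16017) → ×s → (6.58988,3.13765) → (6.59,3.14)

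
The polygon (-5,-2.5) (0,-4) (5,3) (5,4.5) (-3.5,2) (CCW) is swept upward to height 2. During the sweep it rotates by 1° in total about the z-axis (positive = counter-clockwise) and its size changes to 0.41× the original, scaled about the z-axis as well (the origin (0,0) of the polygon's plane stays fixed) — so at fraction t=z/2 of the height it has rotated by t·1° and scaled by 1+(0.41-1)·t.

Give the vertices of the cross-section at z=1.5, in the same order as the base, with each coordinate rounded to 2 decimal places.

t = z/height = 1.5/2 = 0.75
s = 1 + (scale-1)·z/height = 1 + (0.41-1)·1.5/2 = 0.557500
θ = twist·z/height = 1°·1.5/2 = 0.7500° = 0.013090 rad
cos θ = 0.999914, sin θ = 0.013090 (intermediates below are computed at full precision and shown rounded to 5 d.p.)
v1: (-5,-2.5) → rotate → (-4.96685,-2.56523) → ×s → (-2.76902,-1.43012) → (-2.77,-1.43)
v2: (0,-4) → rotate → (0.05236,-3.99966) → ×s → (0.02919,-2.22981) → (0.03,-2.23)
v3: (5,3) → rotate → (4.96030,3.06519) → ×s → (2.76537,1.70884) → (2.77,1.71)
v4: (5,4.5) → rotate → (4.94067,4.56506) → ×s → (2.75442,2.54502) → (2.75,2.55)
v5: (-3.5,2) → rotate → (-3.52588,1.95402) → ×s → (-1.96568,1.08936) → (-1.97,1.09)

Cross-section at z=1.5: (-2.77,-1.43) (0.03,-2.23) (2.77,1.71) (2.75,2.55) (-1.97,1.09)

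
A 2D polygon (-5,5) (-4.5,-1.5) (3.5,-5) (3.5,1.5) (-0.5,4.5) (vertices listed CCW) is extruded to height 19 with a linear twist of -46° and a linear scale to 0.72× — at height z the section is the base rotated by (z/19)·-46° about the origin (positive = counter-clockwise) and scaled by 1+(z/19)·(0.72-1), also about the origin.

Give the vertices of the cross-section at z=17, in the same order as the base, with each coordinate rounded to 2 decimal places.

Cross-section at z=17: (-0.36,5.29) (-3.28,1.37) (-0.49,-4.55) (2.71,-0.88) (1.94,2.79)

t = z/height = 17/19 = 0.894737
s = 1 + (scale-1)·z/height = 1 + (0.72-1)·17/19 = 0.749474
θ = twist·z/height = -46°·17/19 = -41.1579° = -0.718341 rad
cos θ = 0.752899, sin θ = -0.658136 (intermediates below are computed at full precision and shown rounded to 5 d.p.)
v1: (-5,5) → rotate → (-0.47381,7.05518) → ×s → (-0.35511,5.28767) → (-0.36,5.29)
v2: (-4.5,-1.5) → rotate → (-4.37525,1.83227) → ×s → (-3.27913,1.37323) → (-3.28,1.37)
v3: (3.5,-5) → rotate → (-0.65554,-6.06797) → ×s → (-0.49131,-4.54778) → (-0.49,-4.55)
v4: (3.5,1.5) → rotate → (3.62235,-1.17413) → ×s → (2.71486,-0.87998) → (2.71,-0.88)
v5: (-0.5,4.5) → rotate → (2.58516,3.71711) → ×s → (1.93751,2.78588) → (1.94,2.79)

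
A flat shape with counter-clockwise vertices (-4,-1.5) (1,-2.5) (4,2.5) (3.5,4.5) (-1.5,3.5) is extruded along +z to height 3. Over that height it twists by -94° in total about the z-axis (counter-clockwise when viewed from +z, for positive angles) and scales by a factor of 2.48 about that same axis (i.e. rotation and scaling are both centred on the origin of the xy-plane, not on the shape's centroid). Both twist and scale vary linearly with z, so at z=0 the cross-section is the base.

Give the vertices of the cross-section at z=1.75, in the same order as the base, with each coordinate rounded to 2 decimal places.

Cross-section at z=1.75: (-6.58,4.48) (-2.73,-4.21) (8.10,-3.41) (10.61,-0.50) (3.72,6.04)

t = z/height = 1.75/3 = 0.583333
s = 1 + (scale-1)·z/height = 1 + (2.48-1)·1.75/3 = 1.863333
θ = twist·z/height = -94°·1.75/3 = -54.8333° = -0.957022 rad
cos θ = 0.575957, sin θ = -0.817480 (intermediates below are computed at full precision and shown rounded to 5 d.p.)
v1: (-4,-1.5) → rotate → (-3.53005,2.40599) → ×s → (-6.57766,4.48315) → (-6.58,4.48)
v2: (1,-2.5) → rotate → (-1.46774,-2.25737) → ×s → (-2.73490,-4.20624) → (-2.73,-4.21)
v3: (4,2.5) → rotate → (4.34753,-1.83003) → ×s → (8.10089,-3.40995) → (8.10,-3.41)
v4: (3.5,4.5) → rotate → (5.69451,-0.26937) → ×s → (10.61077,-0.50193) → (10.61,-0.50)
v5: (-1.5,3.5) → rotate → (1.99725,3.24207) → ×s → (3.72153,6.04106) → (3.72,6.04)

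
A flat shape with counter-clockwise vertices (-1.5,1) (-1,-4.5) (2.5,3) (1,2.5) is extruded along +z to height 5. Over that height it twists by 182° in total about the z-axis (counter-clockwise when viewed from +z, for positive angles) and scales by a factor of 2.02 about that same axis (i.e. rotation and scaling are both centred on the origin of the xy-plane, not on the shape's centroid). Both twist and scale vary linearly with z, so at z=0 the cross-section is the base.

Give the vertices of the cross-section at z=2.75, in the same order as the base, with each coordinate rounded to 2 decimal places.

t = z/height = 2.75/5 = 0.55
s = 1 + (scale-1)·z/height = 1 + (2.02-1)·2.75/5 = 1.561000
θ = twist·z/height = 182°·2.75/5 = 100.1000° = 1.747075 rad
cos θ = -0.175367, sin θ = 0.984503 (intermediates below are computed at full precision and shown rounded to 5 d.p.)
v1: (-1.5,1) → rotate → (-0.72145,-1.65212) → ×s → (-1.12619,-2.57896) → (-1.13,-2.58)
v2: (-1,-4.5) → rotate → (4.60563,-0.19535) → ×s → (7.18939,-0.30495) → (7.19,-0.30)
v3: (2.5,3) → rotate → (-3.39193,1.93516) → ×s → (-5.29480,3.02078) → (-5.29,3.02)
v4: (1,2.5) → rotate → (-2.63662,0.54609) → ×s → (-4.11577,0.85244) → (-4.12,0.85)

Cross-section at z=2.75: (-1.13,-2.58) (7.19,-0.30) (-5.29,3.02) (-4.12,0.85)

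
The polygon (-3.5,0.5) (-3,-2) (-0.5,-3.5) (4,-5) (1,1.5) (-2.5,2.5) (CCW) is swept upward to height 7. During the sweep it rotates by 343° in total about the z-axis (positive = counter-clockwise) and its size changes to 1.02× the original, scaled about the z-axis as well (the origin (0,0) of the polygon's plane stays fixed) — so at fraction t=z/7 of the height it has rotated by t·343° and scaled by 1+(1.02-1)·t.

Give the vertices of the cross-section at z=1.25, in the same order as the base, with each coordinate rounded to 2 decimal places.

Cross-section at z=1.25: (-2.13,-2.84) (0.31,-3.60) (2.84,-2.13) (6.33,1.11) (-0.84,1.60) (-3.41,-0.99)

t = z/height = 1.25/7 = 0.178571
s = 1 + (scale-1)·z/height = 1 + (1.02-1)·1.25/7 = 1.003571
θ = twist·z/height = 343°·1.25/7 = 61.2500° = 1.069014 rad
cos θ = 0.480989, sin θ = 0.876727 (intermediates below are computed at full precision and shown rounded to 5 d.p.)
v1: (-3.5,0.5) → rotate → (-2.12182,-2.82805) → ×s → (-2.12940,-2.83815) → (-2.13,-2.84)
v2: (-3,-2) → rotate → (0.31049,-3.59216) → ×s → (0.31160,-3.60499) → (0.31,-3.60)
v3: (-0.5,-3.5) → rotate → (2.82805,-2.12182) → ×s → (2.83815,-2.12940) → (2.84,-2.13)
v4: (4,-5) → rotate → (6.30759,1.10196) → ×s → (6.33012,1.10590) → (6.33,1.11)
v5: (1,1.5) → rotate → (-0.83410,1.59821) → ×s → (-0.83708,1.60392) → (-0.84,1.60)
v6: (-2.5,2.5) → rotate → (-3.39429,-0.98934) → ×s → (-3.40641,-0.99288) → (-3.41,-0.99)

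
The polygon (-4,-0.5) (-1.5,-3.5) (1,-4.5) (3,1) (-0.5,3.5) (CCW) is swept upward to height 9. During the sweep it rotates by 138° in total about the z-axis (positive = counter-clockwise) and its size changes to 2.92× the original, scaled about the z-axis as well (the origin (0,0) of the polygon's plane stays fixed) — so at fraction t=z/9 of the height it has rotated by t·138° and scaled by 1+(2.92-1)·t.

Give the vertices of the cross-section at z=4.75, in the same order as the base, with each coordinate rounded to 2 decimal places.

t = z/height = 4.75/9 = 0.527778
s = 1 + (scale-1)·z/height = 1 + (2.92-1)·4.75/9 = 2.013333
θ = twist·z/height = 138°·4.75/9 = 72.8333° = 1.271181 rad
cos θ = 0.295152, sin θ = 0.955450 (intermediates below are computed at full precision and shown rounded to 5 d.p.)
v1: (-4,-0.5) → rotate → (-0.70288,-3.96938) → ×s → (-1.41514,-7.99168) → (-1.42,-7.99)
v2: (-1.5,-3.5) → rotate → (2.90135,-2.46621) → ×s → (5.84138,-4.96530) → (5.84,-4.97)
v3: (1,-4.5) → rotate → (4.59468,-0.37273) → ×s → (9.25062,-0.75044) → (9.25,-0.75)
v4: (3,1) → rotate → (-0.06999,3.16150) → ×s → (-0.14092,6.36516) → (-0.14,6.37)
v5: (-0.5,3.5) → rotate → (-3.49165,0.55531) → ×s → (-7.02986,1.11802) → (-7.03,1.12)

Cross-section at z=4.75: (-1.42,-7.99) (5.84,-4.97) (9.25,-0.75) (-0.14,6.37) (-7.03,1.12)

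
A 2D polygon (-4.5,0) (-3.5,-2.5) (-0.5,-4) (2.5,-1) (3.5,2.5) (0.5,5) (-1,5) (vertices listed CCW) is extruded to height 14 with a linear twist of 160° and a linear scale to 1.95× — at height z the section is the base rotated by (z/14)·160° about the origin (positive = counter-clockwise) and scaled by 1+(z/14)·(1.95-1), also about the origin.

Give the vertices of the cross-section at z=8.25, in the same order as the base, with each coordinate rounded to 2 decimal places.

Cross-section at z=8.25: (0.52,-7.00) (4.30,-5.15) (6.28,-0.31) (1.26,4.01) (-4.30,5.15) (-7.84,0.19) (-7.66,-2.14)

t = z/height = 8.25/14 = 0.589286
s = 1 + (scale-1)·z/height = 1 + (1.95-1)·8.25/14 = 1.559821
θ = twist·z/height = 160°·8.25/14 = 94.2857° = 1.645596 rad
cos θ = -0.074730, sin θ = 0.997204 (intermediates below are computed at full precision and shown rounded to 5 d.p.)
v1: (-4.5,0) → rotate → (0.33629,-4.48742) → ×s → (0.52455,-6.99957) → (0.52,-7.00)
v2: (-3.5,-2.5) → rotate → (2.75456,-3.30339) → ×s → (4.29663,-5.15270) → (4.30,-5.15)
v3: (-0.5,-4) → rotate → (4.02618,-0.19968) → ×s → (6.28012,-0.31147) → (6.28,-0.31)
v4: (2.5,-1) → rotate → (0.81038,2.56774) → ×s → (1.26405,4.00522) → (1.26,4.01)
v5: (3.5,2.5) → rotate → (-2.75456,3.30339) → ×s → (-4.29663,5.15270) → (-4.30,5.15)
v6: (0.5,5) → rotate → (-5.02338,0.12495) → ×s → (-7.83558,0.19490) → (-7.84,0.19)
v7: (-1,5) → rotate → (-4.91129,-1.37085) → ×s → (-7.66073,-2.13829) → (-7.66,-2.14)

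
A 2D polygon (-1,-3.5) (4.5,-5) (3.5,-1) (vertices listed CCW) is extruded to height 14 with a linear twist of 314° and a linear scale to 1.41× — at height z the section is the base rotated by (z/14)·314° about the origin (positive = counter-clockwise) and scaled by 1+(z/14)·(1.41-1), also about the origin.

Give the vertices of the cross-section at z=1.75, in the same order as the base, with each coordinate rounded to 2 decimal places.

Cross-section at z=1.75: (1.51,-3.51) (6.99,-1.08) (3.51,1.51)

t = z/height = 1.75/14 = 0.125
s = 1 + (scale-1)·z/height = 1 + (1.41-1)·1.75/14 = 1.051250
θ = twist·z/height = 314°·1.75/14 = 39.2500° = 0.685042 rad
cos θ = 0.774393, sin θ = 0.632705 (intermediates below are computed at full precision and shown rounded to 5 d.p.)
v1: (-1,-3.5) → rotate → (1.44008,-3.34308) → ×s → (1.51388,-3.51441) → (1.51,-3.51)
v2: (4.5,-5) → rotate → (6.64829,-1.02479) → ×s → (6.98902,-1.07731) → (6.99,-1.08)
v3: (3.5,-1) → rotate → (3.34308,1.44008) → ×s → (3.51441,1.51388) → (3.51,1.51)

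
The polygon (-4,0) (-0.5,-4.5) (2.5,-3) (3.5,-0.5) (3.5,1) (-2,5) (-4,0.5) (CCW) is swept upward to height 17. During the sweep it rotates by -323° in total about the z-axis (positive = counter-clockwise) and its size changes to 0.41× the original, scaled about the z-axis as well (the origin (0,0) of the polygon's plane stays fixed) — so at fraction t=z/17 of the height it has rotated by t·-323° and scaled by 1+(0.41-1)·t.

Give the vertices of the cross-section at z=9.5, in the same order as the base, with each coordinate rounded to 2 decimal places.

Cross-section at z=9.5: (2.68,-0.02) (0.36,3.01) (-1.66,2.03) (-2.34,0.36) (-2.35,-0.65) (1.31,-3.36) (2.68,-0.36)

t = z/height = 9.5/17 = 0.558824
s = 1 + (scale-1)·z/height = 1 + (0.41-1)·9.5/17 = 0.670294
θ = twist·z/height = -323°·9.5/17 = -180.5000° = -3.150319 rad
cos θ = -0.999962, sin θ = 0.008727 (intermediates below are computed at full precision and shown rounded to 5 d.p.)
v1: (-4,0) → rotate → (3.99985,-0.03491) → ×s → (2.68107,-0.02340) → (2.68,-0.02)
v2: (-0.5,-4.5) → rotate → (0.53925,4.49547) → ×s → (0.36146,3.01328) → (0.36,3.01)
v3: (2.5,-3) → rotate → (-2.47373,3.02170) → ×s → (-1.65812,2.02543) → (-1.66,2.03)
v4: (3.5,-0.5) → rotate → (-3.49550,0.53052) → ×s → (-2.34302,0.35561) → (-2.34,0.36)
v5: (3.5,1) → rotate → (-3.50859,-0.96942) → ×s → (-2.35179,-0.64980) → (-2.35,-0.65)
v6: (-2,5) → rotate → (1.95629,-5.01726) → ×s → (1.31129,-3.36304) → (1.31,-3.36)
v7: (-4,0.5) → rotate → (3.99548,-0.53489) → ×s → (2.67815,-0.35853) → (2.68,-0.36)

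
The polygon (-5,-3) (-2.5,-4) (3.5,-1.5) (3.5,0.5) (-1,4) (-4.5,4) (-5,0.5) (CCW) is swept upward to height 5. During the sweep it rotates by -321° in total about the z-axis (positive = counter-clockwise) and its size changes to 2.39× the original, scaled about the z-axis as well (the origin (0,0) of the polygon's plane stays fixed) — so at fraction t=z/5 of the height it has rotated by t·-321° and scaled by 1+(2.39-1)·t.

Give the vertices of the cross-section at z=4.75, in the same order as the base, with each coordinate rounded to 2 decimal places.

Cross-section at z=4.75: (-0.94,-13.50) (4.28,-10.07) (7.51,4.66) (3.70,7.32) (-8.94,3.42) (-13.59,-3.24) (-7.60,-8.85)

t = z/height = 4.75/5 = 0.95
s = 1 + (scale-1)·z/height = 1 + (2.39-1)·4.75/5 = 2.320500
θ = twist·z/height = -321°·4.75/5 = -304.9500° = -5.322382 rad
cos θ = 0.572861, sin θ = 0.819652 (intermediates below are computed at full precision and shown rounded to 5 d.p.)
v1: (-5,-3) → rotate → (-0.40535,-5.81685) → ×s → (-0.94061,-13.49799) → (-0.94,-13.50)
v2: (-2.5,-4) → rotate → (1.84646,-4.34058) → ×s → (4.28470,-10.07231) → (4.28,-10.07)
v3: (3.5,-1.5) → rotate → (3.23449,2.00949) → ×s → (7.50564,4.66302) → (7.51,4.66)
v4: (3.5,0.5) → rotate → (1.59519,3.15521) → ×s → (3.70164,7.32167) → (3.70,7.32)
v5: (-1,4) → rotate → (-3.85147,1.47179) → ×s → (-8.93734,3.41530) → (-8.94,3.42)
v6: (-4.5,4) → rotate → (-5.85649,-1.39699) → ×s → (-13.58997,-3.24171) → (-13.59,-3.24)
v7: (-5,0.5) → rotate → (-3.27413,-3.81183) → ×s → (-7.59763,-8.84535) → (-7.60,-8.85)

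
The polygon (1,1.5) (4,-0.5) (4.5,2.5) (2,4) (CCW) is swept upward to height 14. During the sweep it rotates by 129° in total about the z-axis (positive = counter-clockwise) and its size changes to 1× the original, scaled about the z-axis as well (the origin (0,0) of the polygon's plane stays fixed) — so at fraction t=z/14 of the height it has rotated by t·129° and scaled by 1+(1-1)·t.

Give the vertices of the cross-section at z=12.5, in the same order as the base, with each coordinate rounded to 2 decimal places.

t = z/height = 12.5/14 = 0.892857
s = 1 + (scale-1)·z/height = 1 + (1-1)·12.5/14 = 1.000000
θ = twist·z/height = 129°·12.5/14 = 115.1786° = 2.010245 rad
cos θ = -0.425441, sin θ = 0.904986 (intermediates below are computed at full precision and shown rounded to 5 d.p.)
v1: (1,1.5) → rotate → (-1.78292,0.26682) → ×s → (-1.78292,0.26682) → (-1.78,0.27)
v2: (4,-0.5) → rotate → (-1.24927,3.83267) → ×s → (-1.24927,3.83267) → (-1.25,3.83)
v3: (4.5,2.5) → rotate → (-4.17695,3.00884) → ×s → (-4.17695,3.00884) → (-4.18,3.01)
v4: (2,4) → rotate → (-4.47083,0.10821) → ×s → (-4.47083,0.10821) → (-4.47,0.11)

Cross-section at z=12.5: (-1.78,0.27) (-1.25,3.83) (-4.18,3.01) (-4.47,0.11)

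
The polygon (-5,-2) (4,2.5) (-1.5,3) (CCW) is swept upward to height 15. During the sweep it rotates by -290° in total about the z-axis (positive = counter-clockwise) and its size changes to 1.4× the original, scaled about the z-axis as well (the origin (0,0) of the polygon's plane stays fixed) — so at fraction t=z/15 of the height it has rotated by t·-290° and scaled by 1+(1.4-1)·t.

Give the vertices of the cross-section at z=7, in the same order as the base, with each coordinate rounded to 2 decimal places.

t = z/height = 7/15 = 0.466667
s = 1 + (scale-1)·z/height = 1 + (1.4-1)·7/15 = 1.186667
θ = twist·z/height = -290°·7/15 = -135.3333° = -2.362012 rad
cos θ = -0.711209, sin θ = -0.702981 (intermediates below are computed at full precision and shown rounded to 5 d.p.)
v1: (-5,-2) → rotate → (2.15008,4.93732) → ×s → (2.55143,5.85896) → (2.55,5.86)
v2: (4,2.5) → rotate → (-1.08738,-4.58995) → ×s → (-1.29036,-5.44674) → (-1.29,-5.45)
v3: (-1.5,3) → rotate → (3.17576,-1.07915) → ×s → (3.76856,-1.28060) → (3.77,-1.28)

Cross-section at z=7: (2.55,5.86) (-1.29,-5.45) (3.77,-1.28)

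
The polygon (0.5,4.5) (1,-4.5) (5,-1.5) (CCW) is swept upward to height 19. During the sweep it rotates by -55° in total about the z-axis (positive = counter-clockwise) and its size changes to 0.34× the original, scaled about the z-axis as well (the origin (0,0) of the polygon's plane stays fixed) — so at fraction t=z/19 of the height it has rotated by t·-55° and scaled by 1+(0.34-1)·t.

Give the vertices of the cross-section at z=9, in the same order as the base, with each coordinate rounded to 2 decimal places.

Cross-section at z=9: (1.67,2.63) (-0.74,-3.08) (2.63,-2.44)

t = z/height = 9/19 = 0.473684
s = 1 + (scale-1)·z/height = 1 + (0.34-1)·9/19 = 0.687368
θ = twist·z/height = -55°·9/19 = -26.0526° = -0.454704 rad
cos θ = 0.898391, sin θ = -0.439197 (intermediates below are computed at full precision and shown rounded to 5 d.p.)
v1: (0.5,4.5) → rotate → (2.42558,3.82316) → ×s → (1.66727,2.62792) → (1.67,2.63)
v2: (1,-4.5) → rotate → (-1.07799,-4.48196) → ×s → (-0.74098,-3.08076) → (-0.74,-3.08)
v3: (5,-1.5) → rotate → (3.83316,-3.54357) → ×s → (2.63479,-2.43574) → (2.63,-2.44)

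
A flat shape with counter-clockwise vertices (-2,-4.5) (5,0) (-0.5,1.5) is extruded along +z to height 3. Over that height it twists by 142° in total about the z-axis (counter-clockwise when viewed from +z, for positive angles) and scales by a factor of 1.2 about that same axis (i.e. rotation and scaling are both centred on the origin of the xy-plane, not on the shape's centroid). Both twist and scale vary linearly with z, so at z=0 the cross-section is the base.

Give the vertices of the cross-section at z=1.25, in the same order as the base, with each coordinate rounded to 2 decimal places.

Cross-section at z=1.25: (3.08,-4.36) (2.78,4.65) (-1.67,0.37)

t = z/height = 1.25/3 = 0.416667
s = 1 + (scale-1)·z/height = 1 + (1.2-1)·1.25/3 = 1.083333
θ = twist·z/height = 142°·1.25/3 = 59.1667° = 1.032653 rad
cos θ = 0.512543, sin θ = 0.858662 (intermediates below are computed at full precision and shown rounded to 5 d.p.)
v1: (-2,-4.5) → rotate → (2.83889,-4.02376) → ×s → (3.07547,-4.35908) → (3.08,-4.36)
v2: (5,0) → rotate → (2.56271,4.29331) → ×s → (2.77627,4.65109) → (2.78,4.65)
v3: (-0.5,1.5) → rotate → (-1.54426,0.33948) → ×s → (-1.67295,0.36777) → (-1.67,0.37)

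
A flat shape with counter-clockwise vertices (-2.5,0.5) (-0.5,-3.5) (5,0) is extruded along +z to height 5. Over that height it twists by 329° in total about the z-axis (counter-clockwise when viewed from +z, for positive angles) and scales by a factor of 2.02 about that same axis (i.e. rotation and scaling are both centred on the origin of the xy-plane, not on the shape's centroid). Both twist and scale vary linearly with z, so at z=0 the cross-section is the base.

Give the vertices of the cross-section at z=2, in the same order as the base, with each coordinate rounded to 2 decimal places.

t = z/height = 2/5 = 0.4
s = 1 + (scale-1)·z/height = 1 + (2.02-1)·2/5 = 1.408000
θ = twist·z/height = 329°·2/5 = 131.6000° = 2.296853 rad
cos θ = -0.663926, sin θ = 0.747798 (intermediates below are computed at full precision and shown rounded to 5 d.p.)
v1: (-2.5,0.5) → rotate → (1.28592,-2.20146) → ×s → (1.81057,-3.09965) → (1.81,-3.10)
v2: (-0.5,-3.5) → rotate → (2.94926,1.94984) → ×s → (4.15255,2.74538) → (4.15,2.75)
v3: (5,0) → rotate → (-3.31963,3.73899) → ×s → (-4.67404,5.26450) → (-4.67,5.26)

Cross-section at z=2: (1.81,-3.10) (4.15,2.75) (-4.67,5.26)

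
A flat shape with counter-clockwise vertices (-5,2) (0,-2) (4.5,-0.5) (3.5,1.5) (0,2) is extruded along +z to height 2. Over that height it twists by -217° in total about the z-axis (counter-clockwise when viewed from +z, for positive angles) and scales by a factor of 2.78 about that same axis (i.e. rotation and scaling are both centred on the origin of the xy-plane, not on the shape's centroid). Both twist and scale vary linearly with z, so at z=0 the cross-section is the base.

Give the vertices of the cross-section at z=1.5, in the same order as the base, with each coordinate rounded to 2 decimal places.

Cross-section at z=1.5: (12.53,-1.00) (-1.38,4.46) (-10.38,-2.00) (-6.77,-5.77) (1.38,-4.46)

t = z/height = 1.5/2 = 0.75
s = 1 + (scale-1)·z/height = 1 + (2.78-1)·1.5/2 = 2.335000
θ = twist·z/height = -217°·1.5/2 = -162.7500° = -2.840523 rad
cos θ = -0.955020, sin θ = -0.296542 (intermediates below are computed at full precision and shown rounded to 5 d.p.)
v1: (-5,2) → rotate → (5.36818,-0.42733) → ×s → (12.53471,-0.99782) → (12.53,-1.00)
v2: (0,-2) → rotate → (-0.59308,1.91004) → ×s → (-1.38485,4.45994) → (-1.38,4.46)
v3: (4.5,-0.5) → rotate → (-4.44586,-0.85693) → ×s → (-10.38108,-2.00092) → (-10.38,-2.00)
v4: (3.5,1.5) → rotate → (-2.89776,-2.47043) → ×s → (-6.76626,-5.76844) → (-6.77,-5.77)
v5: (0,2) → rotate → (0.59308,-1.91004) → ×s → (1.38485,-4.45994) → (1.38,-4.46)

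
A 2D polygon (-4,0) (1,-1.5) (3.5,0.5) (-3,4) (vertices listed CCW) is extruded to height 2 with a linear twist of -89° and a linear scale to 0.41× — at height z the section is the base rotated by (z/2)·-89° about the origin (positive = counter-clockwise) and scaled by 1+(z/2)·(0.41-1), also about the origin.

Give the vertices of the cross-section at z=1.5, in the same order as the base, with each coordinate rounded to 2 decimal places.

Cross-section at z=1.5: (-0.88,2.05) (-0.55,-0.84) (1.03,-1.68) (1.39,2.42)

t = z/height = 1.5/2 = 0.75
s = 1 + (scale-1)·z/height = 1 + (0.41-1)·1.5/2 = 0.557500
θ = twist·z/height = -89°·1.5/2 = -66.7500° = -1.165007 rad
cos θ = 0.394744, sin θ = -0.918791 (intermediates below are computed at full precision and shown rounded to 5 d.p.)
v1: (-4,0) → rotate → (-1.57898,3.67516) → ×s → (-0.88028,2.04890) → (-0.88,2.05)
v2: (1,-1.5) → rotate → (-0.98344,-1.51091) → ×s → (-0.54827,-0.84233) → (-0.55,-0.84)
v3: (3.5,0.5) → rotate → (1.84100,-3.01840) → ×s → (1.02636,-1.68276) → (1.03,-1.68)
v4: (-3,4) → rotate → (2.49093,4.33535) → ×s → (1.38870,2.41696) → (1.39,2.42)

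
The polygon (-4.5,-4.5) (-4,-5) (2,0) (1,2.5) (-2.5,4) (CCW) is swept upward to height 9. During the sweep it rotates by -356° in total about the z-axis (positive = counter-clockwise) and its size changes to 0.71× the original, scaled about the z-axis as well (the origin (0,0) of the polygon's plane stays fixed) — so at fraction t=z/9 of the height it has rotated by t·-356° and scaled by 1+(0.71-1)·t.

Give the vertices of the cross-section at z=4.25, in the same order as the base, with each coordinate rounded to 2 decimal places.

Cross-section at z=4.25: (3.00,4.60) (2.49,4.93) (-1.69,-0.36) (-0.40,-2.29) (2.82,-2.93)

t = z/height = 4.25/9 = 0.472222
s = 1 + (scale-1)·z/height = 1 + (0.71-1)·4.25/9 = 0.863056
θ = twist·z/height = -356°·4.25/9 = -168.1111° = -2.934092 rad
cos θ = -0.978549, sin θ = -0.206014 (intermediates below are computed at full precision and shown rounded to 5 d.p.)
v1: (-4.5,-4.5) → rotate → (3.47641,5.33054) → ×s → (3.00033,4.60055) → (3.00,4.60)
v2: (-4,-5) → rotate → (2.88412,5.71680) → ×s → (2.48916,4.93392) → (2.49,4.93)
v3: (2,0) → rotate → (-1.95710,-0.41203) → ×s → (-1.68908,-0.35560) → (-1.69,-0.36)
v4: (1,2.5) → rotate → (-0.46351,-2.65239) → ×s → (-0.40004,-2.28916) → (-0.40,-2.29)
v5: (-2.5,4) → rotate → (3.27043,-3.39916) → ×s → (2.82256,-2.93366) → (2.82,-2.93)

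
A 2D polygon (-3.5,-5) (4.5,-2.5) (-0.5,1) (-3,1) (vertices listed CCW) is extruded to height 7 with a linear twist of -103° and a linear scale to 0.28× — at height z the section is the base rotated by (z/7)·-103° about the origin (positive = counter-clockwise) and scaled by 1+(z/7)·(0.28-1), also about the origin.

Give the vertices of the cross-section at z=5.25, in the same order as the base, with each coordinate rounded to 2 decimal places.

Cross-section at z=5.25: (-2.60,1.06) (-0.66,-2.27) (0.40,0.33) (0.14,1.45)

t = z/height = 5.25/7 = 0.75
s = 1 + (scale-1)·z/height = 1 + (0.28-1)·5.25/7 = 0.460000
θ = twist·z/height = -103°·5.25/7 = -77.2500° = -1.348267 rad
cos θ = 0.220697, sin θ = -0.975342 (intermediates below are computed at full precision and shown rounded to 5 d.p.)
v1: (-3.5,-5) → rotate → (-5.64915,2.31021) → ×s → (-2.59861,1.06270) → (-2.60,1.06)
v2: (4.5,-2.5) → rotate → (-1.44522,-4.94078) → ×s → (-0.66480,-2.27276) → (-0.66,-2.27)
v3: (-0.5,1) → rotate → (0.86499,0.70837) → ×s → (0.39790,0.32585) → (0.40,0.33)
v4: (-3,1) → rotate → (0.31325,3.14672) → ×s → (0.14410,1.44749) → (0.14,1.45)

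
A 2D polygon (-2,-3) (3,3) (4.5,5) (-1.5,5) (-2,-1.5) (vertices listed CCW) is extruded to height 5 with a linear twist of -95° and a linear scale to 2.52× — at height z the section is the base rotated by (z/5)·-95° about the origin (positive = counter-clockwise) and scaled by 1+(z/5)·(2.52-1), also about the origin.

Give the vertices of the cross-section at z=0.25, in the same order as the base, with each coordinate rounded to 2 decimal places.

t = z/height = 0.25/5 = 0.05
s = 1 + (scale-1)·z/height = 1 + (2.52-1)·0.25/5 = 1.076000
θ = twist·z/height = -95°·0.25/5 = -4.7500° = -0.082903 rad
cos θ = 0.996566, sin θ = -0.082808 (intermediates below are computed at full precision and shown rounded to 5 d.p.)
v1: (-2,-3) → rotate → (-2.24156,-2.82408) → ×s → (-2.41191,-3.03871) → (-2.41,-3.04)
v2: (3,3) → rotate → (3.23812,2.74127) → ×s → (3.48422,2.94961) → (3.48,2.95)
v3: (4.5,5) → rotate → (4.89859,4.61019) → ×s → (5.27088,4.96057) → (5.27,4.96)
v4: (-1.5,5) → rotate → (-1.08081,5.10704) → ×s → (-1.16295,5.49517) → (-1.16,5.50)
v5: (-2,-1.5) → rotate → (-2.11734,-1.32923) → ×s → (-2.27826,-1.43025) → (-2.28,-1.43)

Cross-section at z=0.25: (-2.41,-3.04) (3.48,2.95) (5.27,4.96) (-1.16,5.50) (-2.28,-1.43)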